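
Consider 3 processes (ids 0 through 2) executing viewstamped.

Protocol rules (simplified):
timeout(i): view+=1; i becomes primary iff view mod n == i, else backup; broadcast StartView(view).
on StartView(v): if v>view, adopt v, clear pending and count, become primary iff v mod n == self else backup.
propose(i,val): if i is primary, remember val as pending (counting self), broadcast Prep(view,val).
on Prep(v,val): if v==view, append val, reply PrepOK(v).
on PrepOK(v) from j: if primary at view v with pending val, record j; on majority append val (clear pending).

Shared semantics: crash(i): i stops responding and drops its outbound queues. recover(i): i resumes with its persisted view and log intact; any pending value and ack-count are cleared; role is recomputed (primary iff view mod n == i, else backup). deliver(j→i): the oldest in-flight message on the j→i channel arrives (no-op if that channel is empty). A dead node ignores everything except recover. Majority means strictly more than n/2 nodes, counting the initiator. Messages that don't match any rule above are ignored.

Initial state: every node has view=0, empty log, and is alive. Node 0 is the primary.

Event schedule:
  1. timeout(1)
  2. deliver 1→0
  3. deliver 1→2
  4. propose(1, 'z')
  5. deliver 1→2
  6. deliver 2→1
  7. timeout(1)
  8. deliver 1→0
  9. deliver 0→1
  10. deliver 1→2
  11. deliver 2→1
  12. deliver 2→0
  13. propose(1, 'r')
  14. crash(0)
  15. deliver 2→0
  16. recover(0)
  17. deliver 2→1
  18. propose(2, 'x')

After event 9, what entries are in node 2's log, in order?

z

e1 timeout(1): 1[prim,v=1,-]
e2 deliver 1→0: 0[back,v=1,-]
e3 deliver 1→2: 2[back,v=1,-]
e4 propose(1,'z'): ·
e5 deliver 1→2: 2[back,v=1,z]
e6 deliver 2→1: 1[prim,v=1,z]
e7 timeout(1): 1[back,v=2,z]
e8 deliver 1→0: 0[back,v=1,z]
e9 deliver 0→1: ·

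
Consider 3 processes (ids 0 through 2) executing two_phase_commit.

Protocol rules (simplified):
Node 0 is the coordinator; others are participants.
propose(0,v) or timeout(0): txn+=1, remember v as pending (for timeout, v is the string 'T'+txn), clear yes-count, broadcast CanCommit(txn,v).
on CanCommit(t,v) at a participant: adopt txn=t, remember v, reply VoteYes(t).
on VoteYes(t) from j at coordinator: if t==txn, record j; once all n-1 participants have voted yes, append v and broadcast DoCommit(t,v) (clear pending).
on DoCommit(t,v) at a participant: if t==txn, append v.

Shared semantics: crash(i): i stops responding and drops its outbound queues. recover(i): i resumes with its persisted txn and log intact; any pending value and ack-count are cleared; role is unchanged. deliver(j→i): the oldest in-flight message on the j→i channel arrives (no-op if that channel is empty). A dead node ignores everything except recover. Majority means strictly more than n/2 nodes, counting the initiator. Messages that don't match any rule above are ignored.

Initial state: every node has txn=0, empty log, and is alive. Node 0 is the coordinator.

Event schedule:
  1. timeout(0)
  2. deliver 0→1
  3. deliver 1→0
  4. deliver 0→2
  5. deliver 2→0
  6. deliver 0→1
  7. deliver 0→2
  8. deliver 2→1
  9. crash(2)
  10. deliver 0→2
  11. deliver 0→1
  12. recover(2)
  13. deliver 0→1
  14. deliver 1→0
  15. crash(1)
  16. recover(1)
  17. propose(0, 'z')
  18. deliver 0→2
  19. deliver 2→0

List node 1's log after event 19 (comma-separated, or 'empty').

T1

after 1 — timeout(0): n0:coor/t1/[-]
after 2 — deliver 0→1: n1:part/t1/[-]
after 3 — deliver 1→0: ·
after 4 — deliver 0→2: n2:part/t1/[-]
after 5 — deliver 2→0: n0:coor/t1/[T1]
after 6 — deliver 0→1: n1:part/t1/[T1]
after 7 — deliver 0→2: n2:part/t1/[T1]
after 8 — deliver 2→1: ·
after 9 — crash(2): n2:✗part/t1/[T1]
after 10 — deliver 0→2: ·
after 11 — deliver 0→1: ·
after 12 — recover(2): n2:part/t1/[T1]
after 13 — deliver 0→1: ·
after 14 — deliver 1→0: ·
after 15 — crash(1): n1:✗part/t1/[T1]
after 16 — recover(1): n1:part/t1/[T1]
after 17 — propose(0,'z'): n0:coor/t2/[T1]
after 18 — deliver 0→2: n2:part/t2/[T1]
after 19 — deliver 2→0: ·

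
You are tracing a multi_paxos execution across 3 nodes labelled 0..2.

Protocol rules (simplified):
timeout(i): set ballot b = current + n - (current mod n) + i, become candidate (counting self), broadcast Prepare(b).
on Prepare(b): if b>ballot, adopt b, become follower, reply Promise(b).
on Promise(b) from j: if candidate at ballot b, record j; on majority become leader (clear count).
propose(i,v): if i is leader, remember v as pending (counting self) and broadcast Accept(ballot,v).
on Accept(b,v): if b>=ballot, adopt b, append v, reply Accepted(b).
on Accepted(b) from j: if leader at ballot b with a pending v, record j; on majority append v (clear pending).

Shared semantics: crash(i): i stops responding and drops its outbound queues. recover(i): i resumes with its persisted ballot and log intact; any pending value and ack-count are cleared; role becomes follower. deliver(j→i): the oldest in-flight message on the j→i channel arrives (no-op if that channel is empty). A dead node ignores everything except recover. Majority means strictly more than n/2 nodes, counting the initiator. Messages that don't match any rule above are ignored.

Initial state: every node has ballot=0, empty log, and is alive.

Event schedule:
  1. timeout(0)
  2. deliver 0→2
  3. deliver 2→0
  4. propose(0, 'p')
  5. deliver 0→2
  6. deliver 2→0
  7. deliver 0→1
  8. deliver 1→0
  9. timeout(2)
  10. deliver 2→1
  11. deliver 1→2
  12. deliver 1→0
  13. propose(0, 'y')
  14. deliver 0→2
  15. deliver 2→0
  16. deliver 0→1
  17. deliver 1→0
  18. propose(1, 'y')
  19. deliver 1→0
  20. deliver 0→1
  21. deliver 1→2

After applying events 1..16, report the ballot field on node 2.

[1] timeout(0) → N0(cand b3 [-])
[2] deliver 0→2 → N2(foll b3 [-])
[3] deliver 2→0 → N0(lead b3 [-])
[4] propose(0,'p') → ∅
[5] deliver 0→2 → N2(foll b3 [p])
[6] deliver 2→0 → N0(lead b3 [p])
[7] deliver 0→1 → N1(foll b3 [-])
[8] deliver 1→0 → ∅
[9] timeout(2) → N2(cand b8 [p])
[10] deliver 2→1 → N1(foll b8 [-])
[11] deliver 1→2 → N2(lead b8 [p])
[12] deliver 1→0 → ∅
[13] propose(0,'y') → ∅
[14] deliver 0→2 → ∅
[15] deliver 2→0 → N0(foll b8 [p])
[16] deliver 0→1 → ∅

8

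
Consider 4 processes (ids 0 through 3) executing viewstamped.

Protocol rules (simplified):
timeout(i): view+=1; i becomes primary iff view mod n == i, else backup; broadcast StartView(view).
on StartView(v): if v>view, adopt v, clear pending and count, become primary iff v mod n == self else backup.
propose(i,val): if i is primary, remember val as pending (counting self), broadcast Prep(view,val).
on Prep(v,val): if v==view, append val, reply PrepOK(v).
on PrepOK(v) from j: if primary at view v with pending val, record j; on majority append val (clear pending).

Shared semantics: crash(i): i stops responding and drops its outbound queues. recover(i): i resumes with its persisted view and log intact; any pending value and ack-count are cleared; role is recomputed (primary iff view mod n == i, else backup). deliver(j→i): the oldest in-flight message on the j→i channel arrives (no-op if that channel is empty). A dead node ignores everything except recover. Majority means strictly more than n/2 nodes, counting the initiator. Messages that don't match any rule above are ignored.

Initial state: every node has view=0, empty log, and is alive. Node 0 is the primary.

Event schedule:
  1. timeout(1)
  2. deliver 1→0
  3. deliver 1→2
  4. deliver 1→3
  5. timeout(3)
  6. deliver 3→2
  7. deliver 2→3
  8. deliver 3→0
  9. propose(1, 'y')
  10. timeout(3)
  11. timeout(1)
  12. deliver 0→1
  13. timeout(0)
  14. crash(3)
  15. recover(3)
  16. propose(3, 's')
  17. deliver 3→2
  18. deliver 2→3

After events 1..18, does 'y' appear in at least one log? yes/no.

no

step 1 timeout(1): 1={prim,v=1,log=-}
step 2 deliver 1→0: 0={back,v=1,log=-}
step 3 deliver 1→2: 2={back,v=1,log=-}
step 4 deliver 1→3: 3={back,v=1,log=-}
step 5 timeout(3): 3={back,v=2,log=-}
step 6 deliver 3→2: 2={prim,v=2,log=-}
step 7 deliver 2→3: —
step 8 deliver 3→0: 0={back,v=2,log=-}
step 9 propose(1,'y'): —
step 10 timeout(3): 3={prim,v=3,log=-}
step 11 timeout(1): 1={back,v=2,log=-}
step 12 deliver 0→1: —
step 13 timeout(0): 0={back,v=3,log=-}
step 14 crash(3): 3={✗prim,v=3,log=-}
step 15 recover(3): 3={prim,v=3,log=-}
step 16 propose(3,'s'): —
step 17 deliver 3→2: —
step 18 deliver 2→3: —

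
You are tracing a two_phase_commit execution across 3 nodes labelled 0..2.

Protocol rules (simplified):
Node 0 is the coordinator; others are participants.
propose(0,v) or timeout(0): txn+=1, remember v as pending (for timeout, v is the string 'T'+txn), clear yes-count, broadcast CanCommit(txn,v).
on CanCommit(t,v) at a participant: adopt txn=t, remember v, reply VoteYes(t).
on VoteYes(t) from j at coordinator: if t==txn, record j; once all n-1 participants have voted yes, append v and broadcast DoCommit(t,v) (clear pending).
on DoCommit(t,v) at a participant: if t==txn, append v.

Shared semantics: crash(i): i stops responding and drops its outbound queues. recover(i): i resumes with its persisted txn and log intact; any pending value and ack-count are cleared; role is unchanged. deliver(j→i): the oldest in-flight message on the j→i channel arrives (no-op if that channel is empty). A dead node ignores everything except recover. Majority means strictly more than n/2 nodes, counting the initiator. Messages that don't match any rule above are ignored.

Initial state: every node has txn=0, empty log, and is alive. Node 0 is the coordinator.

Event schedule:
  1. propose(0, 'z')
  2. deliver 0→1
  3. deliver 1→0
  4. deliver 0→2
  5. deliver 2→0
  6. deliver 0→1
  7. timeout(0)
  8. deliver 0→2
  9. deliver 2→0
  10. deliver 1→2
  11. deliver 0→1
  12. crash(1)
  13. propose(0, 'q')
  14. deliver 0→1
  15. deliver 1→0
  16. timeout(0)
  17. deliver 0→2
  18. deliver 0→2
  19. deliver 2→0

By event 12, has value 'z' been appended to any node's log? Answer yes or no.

yes

[1] propose(0,'z') → N0(coor t1 [-])
[2] deliver 0→1 → N1(part t1 [-])
[3] deliver 1→0 → ∅
[4] deliver 0→2 → N2(part t1 [-])
[5] deliver 2→0 → N0(coor t1 [z])
[6] deliver 0→1 → N1(part t1 [z])
[7] timeout(0) → N0(coor t2 [z])
[8] deliver 0→2 → N2(part t1 [z])
[9] deliver 2→0 → ∅
[10] deliver 1→2 → ∅
[11] deliver 0→1 → N1(part t2 [z])
[12] crash(1) → N1(✗part t2 [z])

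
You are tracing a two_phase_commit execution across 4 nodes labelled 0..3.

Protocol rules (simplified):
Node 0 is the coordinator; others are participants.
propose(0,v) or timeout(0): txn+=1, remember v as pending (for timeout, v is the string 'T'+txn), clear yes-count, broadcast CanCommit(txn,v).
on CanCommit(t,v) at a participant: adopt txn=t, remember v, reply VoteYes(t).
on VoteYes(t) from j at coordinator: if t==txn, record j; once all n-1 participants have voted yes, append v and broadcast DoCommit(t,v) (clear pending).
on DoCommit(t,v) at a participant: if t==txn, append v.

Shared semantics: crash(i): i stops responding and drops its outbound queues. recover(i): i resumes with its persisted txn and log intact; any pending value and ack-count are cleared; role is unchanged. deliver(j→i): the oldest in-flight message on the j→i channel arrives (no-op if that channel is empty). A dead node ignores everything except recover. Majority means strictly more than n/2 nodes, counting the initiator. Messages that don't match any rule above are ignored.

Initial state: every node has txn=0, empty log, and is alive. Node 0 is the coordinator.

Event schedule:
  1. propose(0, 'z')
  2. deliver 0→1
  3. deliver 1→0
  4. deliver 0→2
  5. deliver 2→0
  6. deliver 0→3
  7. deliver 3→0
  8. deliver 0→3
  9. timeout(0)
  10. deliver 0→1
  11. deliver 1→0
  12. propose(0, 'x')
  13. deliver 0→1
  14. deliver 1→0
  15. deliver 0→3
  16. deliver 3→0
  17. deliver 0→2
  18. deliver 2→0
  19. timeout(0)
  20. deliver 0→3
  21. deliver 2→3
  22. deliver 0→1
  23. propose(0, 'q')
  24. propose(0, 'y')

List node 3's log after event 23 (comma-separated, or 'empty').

e1 propose(0,'z'): 0[coor,t=1,-]
e2 deliver 0→1: 1[part,t=1,-]
e3 deliver 1→0: ·
e4 deliver 0→2: 2[part,t=1,-]
e5 deliver 2→0: ·
e6 deliver 0→3: 3[part,t=1,-]
e7 deliver 3→0: 0[coor,t=1,z]
e8 deliver 0→3: 3[part,t=1,z]
e9 timeout(0): 0[coor,t=2,z]
e10 deliver 0→1: 1[part,t=1,z]
e11 deliver 1→0: ·
e12 propose(0,'x'): 0[coor,t=3,z]
e13 deliver 0→1: 1[part,t=2,z]
e14 deliver 1→0: ·
e15 deliver 0→3: 3[part,t=2,z]
e16 deliver 3→0: ·
e17 deliver 0→2: 2[part,t=1,z]
e18 deliver 2→0: ·
e19 timeout(0): 0[coor,t=4,z]
e20 deliver 0→3: 3[part,t=3,z]
e21 deliver 2→3: ·
e22 deliver 0→1: 1[part,t=3,z]
e23 propose(0,'q'): 0[coor,t=5,z]

z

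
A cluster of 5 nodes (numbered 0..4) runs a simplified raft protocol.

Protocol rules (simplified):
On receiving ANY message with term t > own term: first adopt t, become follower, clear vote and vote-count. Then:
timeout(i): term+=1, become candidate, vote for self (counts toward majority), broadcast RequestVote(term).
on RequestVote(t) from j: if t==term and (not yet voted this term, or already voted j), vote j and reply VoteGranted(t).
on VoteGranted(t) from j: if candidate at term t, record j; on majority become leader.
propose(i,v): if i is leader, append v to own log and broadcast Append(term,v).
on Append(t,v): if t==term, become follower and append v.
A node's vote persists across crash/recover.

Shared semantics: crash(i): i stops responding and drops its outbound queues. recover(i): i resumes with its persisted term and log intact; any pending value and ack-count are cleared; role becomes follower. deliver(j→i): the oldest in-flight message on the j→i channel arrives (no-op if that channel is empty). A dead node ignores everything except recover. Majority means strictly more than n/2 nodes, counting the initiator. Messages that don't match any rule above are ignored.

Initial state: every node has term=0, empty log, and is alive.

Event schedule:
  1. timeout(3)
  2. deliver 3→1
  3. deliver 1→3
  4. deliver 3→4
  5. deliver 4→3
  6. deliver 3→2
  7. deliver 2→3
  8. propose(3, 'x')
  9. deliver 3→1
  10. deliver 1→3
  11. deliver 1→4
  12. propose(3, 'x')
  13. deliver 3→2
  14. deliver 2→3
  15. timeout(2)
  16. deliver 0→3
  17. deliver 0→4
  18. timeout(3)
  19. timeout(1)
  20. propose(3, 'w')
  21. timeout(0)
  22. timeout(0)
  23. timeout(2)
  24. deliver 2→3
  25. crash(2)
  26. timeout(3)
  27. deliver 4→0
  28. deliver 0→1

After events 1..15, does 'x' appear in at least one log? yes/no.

yes

step 1 timeout(3): 3={cand,t=1,log=-}
step 2 deliver 3→1: 1={foll,t=1,log=-}
step 3 deliver 1→3: —
step 4 deliver 3→4: 4={foll,t=1,log=-}
step 5 deliver 4→3: 3={lead,t=1,log=-}
step 6 deliver 3→2: 2={foll,t=1,log=-}
step 7 deliver 2→3: —
step 8 propose(3,'x'): 3={lead,t=1,log=x}
step 9 deliver 3→1: 1={foll,t=1,log=x}
step 10 deliver 1→3: —
step 11 deliver 1→4: —
step 12 propose(3,'x'): 3={lead,t=1,log=x,x}
step 13 deliver 3→2: 2={foll,t=1,log=x}
step 14 deliver 2→3: —
step 15 timeout(2): 2={cand,t=2,log=x}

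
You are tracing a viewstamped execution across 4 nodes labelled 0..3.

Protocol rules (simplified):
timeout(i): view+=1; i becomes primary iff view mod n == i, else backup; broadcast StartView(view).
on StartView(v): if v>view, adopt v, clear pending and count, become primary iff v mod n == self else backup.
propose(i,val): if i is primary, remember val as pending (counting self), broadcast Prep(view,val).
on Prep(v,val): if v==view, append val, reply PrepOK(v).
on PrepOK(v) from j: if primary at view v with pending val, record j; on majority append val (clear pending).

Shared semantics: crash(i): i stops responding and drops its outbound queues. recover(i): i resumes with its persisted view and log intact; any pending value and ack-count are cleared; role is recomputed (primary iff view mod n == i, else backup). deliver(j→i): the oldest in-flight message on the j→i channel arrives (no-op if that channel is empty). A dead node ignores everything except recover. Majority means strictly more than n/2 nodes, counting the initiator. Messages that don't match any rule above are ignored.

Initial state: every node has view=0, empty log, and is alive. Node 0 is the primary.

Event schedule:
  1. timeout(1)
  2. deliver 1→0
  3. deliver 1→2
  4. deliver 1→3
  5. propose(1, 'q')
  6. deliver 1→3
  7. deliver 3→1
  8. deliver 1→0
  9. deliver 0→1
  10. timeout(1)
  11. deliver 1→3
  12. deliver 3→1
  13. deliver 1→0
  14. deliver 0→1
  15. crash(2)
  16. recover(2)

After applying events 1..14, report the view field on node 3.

2

e1 timeout(1): 1[prim,v=1,-]
e2 deliver 1→0: 0[back,v=1,-]
e3 deliver 1→2: 2[back,v=1,-]
e4 deliver 1→3: 3[back,v=1,-]
e5 propose(1,'q'): ·
e6 deliver 1→3: 3[back,v=1,q]
e7 deliver 3→1: ·
e8 deliver 1→0: 0[back,v=1,q]
e9 deliver 0→1: 1[prim,v=1,q]
e10 timeout(1): 1[back,v=2,q]
e11 deliver 1→3: 3[back,v=2,q]
e12 deliver 3→1: ·
e13 deliver 1→0: 0[back,v=2,q]
e14 deliver 0→1: ·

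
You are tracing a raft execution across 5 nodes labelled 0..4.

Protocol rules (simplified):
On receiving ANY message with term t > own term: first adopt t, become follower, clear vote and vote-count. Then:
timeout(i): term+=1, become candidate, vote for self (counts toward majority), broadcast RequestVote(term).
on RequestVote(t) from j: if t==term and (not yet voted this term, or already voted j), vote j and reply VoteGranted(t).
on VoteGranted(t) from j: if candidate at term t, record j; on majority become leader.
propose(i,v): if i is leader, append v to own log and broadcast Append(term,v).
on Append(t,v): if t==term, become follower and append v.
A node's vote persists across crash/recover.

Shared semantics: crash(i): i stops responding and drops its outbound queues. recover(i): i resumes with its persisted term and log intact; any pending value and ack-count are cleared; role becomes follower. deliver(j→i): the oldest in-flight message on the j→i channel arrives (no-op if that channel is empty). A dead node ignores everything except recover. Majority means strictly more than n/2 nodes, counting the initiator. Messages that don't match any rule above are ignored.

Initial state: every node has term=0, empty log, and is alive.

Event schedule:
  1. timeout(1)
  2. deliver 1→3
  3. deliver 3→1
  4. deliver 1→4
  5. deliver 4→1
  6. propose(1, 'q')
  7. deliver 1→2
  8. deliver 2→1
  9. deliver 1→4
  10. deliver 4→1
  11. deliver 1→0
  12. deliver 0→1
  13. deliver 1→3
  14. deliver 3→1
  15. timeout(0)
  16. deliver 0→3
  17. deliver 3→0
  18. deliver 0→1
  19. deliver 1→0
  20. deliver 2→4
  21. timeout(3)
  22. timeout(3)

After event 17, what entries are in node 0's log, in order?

empty

e1 timeout(1): 1[cand,t=1,-]
e2 deliver 1→3: 3[foll,t=1,-]
e3 deliver 3→1: ·
e4 deliver 1→4: 4[foll,t=1,-]
e5 deliver 4→1: 1[lead,t=1,-]
e6 propose(1,'q'): 1[lead,t=1,q]
e7 deliver 1→2: 2[foll,t=1,-]
e8 deliver 2→1: ·
e9 deliver 1→4: 4[foll,t=1,q]
e10 deliver 4→1: ·
e11 deliver 1→0: 0[foll,t=1,-]
e12 deliver 0→1: ·
e13 deliver 1→3: 3[foll,t=1,q]
e14 deliver 3→1: ·
e15 timeout(0): 0[cand,t=2,-]
e16 deliver 0→3: 3[foll,t=2,q]
e17 deliver 3→0: ·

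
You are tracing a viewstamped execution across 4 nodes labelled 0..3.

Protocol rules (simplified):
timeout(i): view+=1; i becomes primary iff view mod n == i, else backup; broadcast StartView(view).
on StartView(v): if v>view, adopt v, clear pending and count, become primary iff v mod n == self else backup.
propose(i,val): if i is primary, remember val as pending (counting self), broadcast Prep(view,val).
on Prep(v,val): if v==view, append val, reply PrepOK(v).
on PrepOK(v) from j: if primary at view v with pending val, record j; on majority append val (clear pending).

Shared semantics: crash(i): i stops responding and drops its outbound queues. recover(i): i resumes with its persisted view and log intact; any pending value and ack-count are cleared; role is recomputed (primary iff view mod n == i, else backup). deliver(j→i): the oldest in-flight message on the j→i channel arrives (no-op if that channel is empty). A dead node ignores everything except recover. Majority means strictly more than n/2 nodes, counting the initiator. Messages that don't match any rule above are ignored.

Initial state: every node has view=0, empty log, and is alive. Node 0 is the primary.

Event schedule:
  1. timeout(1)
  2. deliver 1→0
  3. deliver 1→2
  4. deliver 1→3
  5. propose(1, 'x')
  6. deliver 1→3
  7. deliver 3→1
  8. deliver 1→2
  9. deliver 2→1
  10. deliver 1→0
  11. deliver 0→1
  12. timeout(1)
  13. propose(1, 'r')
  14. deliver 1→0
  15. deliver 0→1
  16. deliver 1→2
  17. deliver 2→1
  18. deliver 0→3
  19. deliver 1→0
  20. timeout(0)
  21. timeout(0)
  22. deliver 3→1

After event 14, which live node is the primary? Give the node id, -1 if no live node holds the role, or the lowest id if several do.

-1

after 1 — timeout(1): n1:prim/v1/[-]
after 2 — deliver 1→0: n0:back/v1/[-]
after 3 — deliver 1→2: n2:back/v1/[-]
after 4 — deliver 1→3: n3:back/v1/[-]
after 5 — propose(1,'x'): ·
after 6 — deliver 1→3: n3:back/v1/[x]
after 7 — deliver 3→1: ·
after 8 — deliver 1→2: n2:back/v1/[x]
after 9 — deliver 2→1: n1:prim/v1/[x]
after 10 — deliver 1→0: n0:back/v1/[x]
after 11 — deliver 0→1: ·
after 12 — timeout(1): n1:back/v2/[x]
after 13 — propose(1,'r'): ·
after 14 — deliver 1→0: n0:back/v2/[x]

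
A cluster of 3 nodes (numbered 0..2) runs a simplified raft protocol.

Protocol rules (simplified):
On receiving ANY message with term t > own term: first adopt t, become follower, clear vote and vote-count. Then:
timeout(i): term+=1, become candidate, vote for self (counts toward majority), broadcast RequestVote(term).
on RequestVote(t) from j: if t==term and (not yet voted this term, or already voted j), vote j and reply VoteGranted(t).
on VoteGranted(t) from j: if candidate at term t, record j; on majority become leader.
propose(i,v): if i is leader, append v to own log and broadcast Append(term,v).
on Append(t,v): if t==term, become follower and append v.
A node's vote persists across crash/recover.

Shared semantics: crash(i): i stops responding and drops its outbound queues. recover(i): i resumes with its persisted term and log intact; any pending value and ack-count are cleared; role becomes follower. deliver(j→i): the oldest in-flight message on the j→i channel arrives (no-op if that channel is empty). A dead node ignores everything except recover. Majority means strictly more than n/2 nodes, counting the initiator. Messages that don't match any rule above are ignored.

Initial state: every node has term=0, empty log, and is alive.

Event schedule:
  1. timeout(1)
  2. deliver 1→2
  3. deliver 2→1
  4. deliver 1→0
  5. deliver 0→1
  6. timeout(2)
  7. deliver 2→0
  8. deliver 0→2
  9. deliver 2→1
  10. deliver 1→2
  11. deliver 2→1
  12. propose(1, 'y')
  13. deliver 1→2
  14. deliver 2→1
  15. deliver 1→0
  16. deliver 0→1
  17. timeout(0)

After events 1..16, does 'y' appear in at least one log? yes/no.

no

after 1 — timeout(1): n1:cand/t1/[-]
after 2 — deliver 1→2: n2:foll/t1/[-]
after 3 — deliver 2→1: n1:lead/t1/[-]
after 4 — deliver 1→0: n0:foll/t1/[-]
after 5 — deliver 0→1: ·
after 6 — timeout(2): n2:cand/t2/[-]
after 7 — deliver 2→0: n0:foll/t2/[-]
after 8 — deliver 0→2: n2:lead/t2/[-]
after 9 — deliver 2→1: n1:foll/t2/[-]
after 10 — deliver 1→2: ·
after 11 — deliver 2→1: ·
after 12 — propose(1,'y'): ·
after 13 — deliver 1→2: ·
after 14 — deliver 2→1: ·
after 15 — deliver 1→0: ·
after 16 — deliver 0→1: ·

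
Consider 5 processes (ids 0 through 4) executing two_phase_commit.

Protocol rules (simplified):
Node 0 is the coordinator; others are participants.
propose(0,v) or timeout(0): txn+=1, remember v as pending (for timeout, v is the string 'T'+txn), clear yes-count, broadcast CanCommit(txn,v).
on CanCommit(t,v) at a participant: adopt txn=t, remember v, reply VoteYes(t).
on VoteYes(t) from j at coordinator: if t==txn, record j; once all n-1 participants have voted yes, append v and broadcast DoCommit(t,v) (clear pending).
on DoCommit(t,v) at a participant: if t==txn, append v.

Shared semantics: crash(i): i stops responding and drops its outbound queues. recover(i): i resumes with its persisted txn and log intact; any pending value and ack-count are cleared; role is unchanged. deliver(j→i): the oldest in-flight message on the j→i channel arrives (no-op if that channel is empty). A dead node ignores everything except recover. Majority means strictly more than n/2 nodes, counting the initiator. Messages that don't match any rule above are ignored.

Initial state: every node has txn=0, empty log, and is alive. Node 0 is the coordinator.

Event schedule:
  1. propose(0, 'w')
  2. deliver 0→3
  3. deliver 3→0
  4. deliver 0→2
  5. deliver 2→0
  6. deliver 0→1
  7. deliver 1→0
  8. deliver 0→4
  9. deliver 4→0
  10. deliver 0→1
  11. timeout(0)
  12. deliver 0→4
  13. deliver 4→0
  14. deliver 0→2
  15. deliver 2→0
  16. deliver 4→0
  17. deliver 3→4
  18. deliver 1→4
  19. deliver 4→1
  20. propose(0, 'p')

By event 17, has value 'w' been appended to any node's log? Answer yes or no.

yes

e1 propose(0,'w'): 0[coor,t=1,-]
e2 deliver 0→3: 3[part,t=1,-]
e3 deliver 3→0: ·
e4 deliver 0→2: 2[part,t=1,-]
e5 deliver 2→0: ·
e6 deliver 0→1: 1[part,t=1,-]
e7 deliver 1→0: ·
e8 deliver 0→4: 4[part,t=1,-]
e9 deliver 4→0: 0[coor,t=1,w]
e10 deliver 0→1: 1[part,t=1,w]
e11 timeout(0): 0[coor,t=2,w]
e12 deliver 0→4: 4[part,t=1,w]
e13 deliver 4→0: ·
e14 deliver 0→2: 2[part,t=1,w]
e15 deliver 2→0: ·
e16 deliver 4→0: ·
e17 deliver 3→4: ·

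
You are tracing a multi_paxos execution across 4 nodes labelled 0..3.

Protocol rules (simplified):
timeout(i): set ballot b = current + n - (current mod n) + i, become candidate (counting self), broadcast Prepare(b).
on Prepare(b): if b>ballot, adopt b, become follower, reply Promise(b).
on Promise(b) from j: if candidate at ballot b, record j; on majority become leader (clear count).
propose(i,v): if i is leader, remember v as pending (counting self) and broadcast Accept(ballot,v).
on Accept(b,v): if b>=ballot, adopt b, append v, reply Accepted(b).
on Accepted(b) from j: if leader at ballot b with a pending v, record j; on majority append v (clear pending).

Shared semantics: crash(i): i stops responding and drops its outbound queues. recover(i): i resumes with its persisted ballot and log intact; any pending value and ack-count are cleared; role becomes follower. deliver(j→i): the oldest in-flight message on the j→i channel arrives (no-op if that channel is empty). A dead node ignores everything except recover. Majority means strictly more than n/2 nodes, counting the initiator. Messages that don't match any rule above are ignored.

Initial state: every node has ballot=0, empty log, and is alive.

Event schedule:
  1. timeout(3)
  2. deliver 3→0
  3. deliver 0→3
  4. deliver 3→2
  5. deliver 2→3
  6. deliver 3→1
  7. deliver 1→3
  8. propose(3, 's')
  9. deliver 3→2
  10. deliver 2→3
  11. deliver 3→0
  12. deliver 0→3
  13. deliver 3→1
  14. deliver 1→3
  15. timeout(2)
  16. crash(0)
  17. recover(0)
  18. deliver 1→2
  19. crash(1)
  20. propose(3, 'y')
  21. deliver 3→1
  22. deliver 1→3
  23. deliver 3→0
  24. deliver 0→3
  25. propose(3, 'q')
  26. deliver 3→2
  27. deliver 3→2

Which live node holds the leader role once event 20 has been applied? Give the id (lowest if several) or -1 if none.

1. timeout(3):  <3:cand b7 ->
2. deliver 3→0:  <0:foll b7 ->
3. deliver 0→3:  nop
4. deliver 3→2:  <2:foll b7 ->
5. deliver 2→3:  <3:lead b7 ->
6. deliver 3→1:  <1:foll b7 ->
7. deliver 1→3:  nop
8. propose(3,'s'):  nop
9. deliver 3→2:  <2:foll b7 s>
10. deliver 2→3:  nop
11. deliver 3→0:  <0:foll b7 s>
12. deliver 0→3:  <3:lead b7 s>
13. deliver 3→1:  <1:foll b7 s>
14. deliver 1→3:  nop
15. timeout(2):  <2:cand b10 s>
16. crash(0):  <0:✗foll b7 s>
17. recover(0):  <0:foll b7 s>
18. deliver 1→2:  nop
19. crash(1):  <1:✗foll b7 s>
20. propose(3,'y'):  nop

3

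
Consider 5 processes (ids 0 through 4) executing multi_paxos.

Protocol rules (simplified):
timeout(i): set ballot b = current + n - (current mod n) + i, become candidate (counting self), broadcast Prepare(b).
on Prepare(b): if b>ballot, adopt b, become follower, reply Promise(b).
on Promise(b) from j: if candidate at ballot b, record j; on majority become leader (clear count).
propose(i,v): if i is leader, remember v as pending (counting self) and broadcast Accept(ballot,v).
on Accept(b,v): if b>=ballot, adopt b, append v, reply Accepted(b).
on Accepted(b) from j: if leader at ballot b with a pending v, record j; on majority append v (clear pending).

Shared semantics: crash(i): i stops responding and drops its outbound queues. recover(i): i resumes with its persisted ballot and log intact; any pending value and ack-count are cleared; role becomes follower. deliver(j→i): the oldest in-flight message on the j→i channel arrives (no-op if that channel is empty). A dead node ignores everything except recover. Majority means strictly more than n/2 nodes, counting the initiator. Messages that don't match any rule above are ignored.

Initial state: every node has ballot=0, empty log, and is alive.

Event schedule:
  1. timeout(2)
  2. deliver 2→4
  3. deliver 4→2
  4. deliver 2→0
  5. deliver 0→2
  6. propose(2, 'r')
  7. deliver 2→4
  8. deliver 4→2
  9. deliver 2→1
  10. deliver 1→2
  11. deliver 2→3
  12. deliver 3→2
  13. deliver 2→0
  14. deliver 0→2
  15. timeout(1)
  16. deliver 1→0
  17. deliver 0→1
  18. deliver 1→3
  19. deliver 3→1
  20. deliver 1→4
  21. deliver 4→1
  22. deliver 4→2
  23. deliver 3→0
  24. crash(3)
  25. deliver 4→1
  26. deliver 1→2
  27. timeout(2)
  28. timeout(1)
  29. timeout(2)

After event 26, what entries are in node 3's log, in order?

1. timeout(2):  <2:cand b7 ->
2. deliver 2→4:  <4:foll b7 ->
3. deliver 4→2:  nop
4. deliver 2→0:  <0:foll b7 ->
5. deliver 0→2:  <2:lead b7 ->
6. propose(2,'r'):  nop
7. deliver 2→4:  <4:foll b7 r>
8. deliver 4→2:  nop
9. deliver 2→1:  <1:foll b7 ->
10. deliver 1→2:  nop
11. deliver 2→3:  <3:foll b7 ->
12. deliver 3→2:  nop
13. deliver 2→0:  <0:foll b7 r>
14. deliver 0→2:  <2:lead b7 r>
15. timeout(1):  <1:cand b11 ->
16. deliver 1→0:  <0:foll b11 r>
17. deliver 0→1:  nop
18. deliver 1→3:  <3:foll b11 ->
19. deliver 3→1:  <1:lead b11 ->
20. deliver 1→4:  <4:foll b11 r>
21. deliver 4→1:  nop
22. deliver 4→2:  nop
23. deliver 3→0:  nop
24. crash(3):  <3:✗foll b11 ->
25. deliver 4→1:  nop
26. deliver 1→2:  <2:foll b11 r>

empty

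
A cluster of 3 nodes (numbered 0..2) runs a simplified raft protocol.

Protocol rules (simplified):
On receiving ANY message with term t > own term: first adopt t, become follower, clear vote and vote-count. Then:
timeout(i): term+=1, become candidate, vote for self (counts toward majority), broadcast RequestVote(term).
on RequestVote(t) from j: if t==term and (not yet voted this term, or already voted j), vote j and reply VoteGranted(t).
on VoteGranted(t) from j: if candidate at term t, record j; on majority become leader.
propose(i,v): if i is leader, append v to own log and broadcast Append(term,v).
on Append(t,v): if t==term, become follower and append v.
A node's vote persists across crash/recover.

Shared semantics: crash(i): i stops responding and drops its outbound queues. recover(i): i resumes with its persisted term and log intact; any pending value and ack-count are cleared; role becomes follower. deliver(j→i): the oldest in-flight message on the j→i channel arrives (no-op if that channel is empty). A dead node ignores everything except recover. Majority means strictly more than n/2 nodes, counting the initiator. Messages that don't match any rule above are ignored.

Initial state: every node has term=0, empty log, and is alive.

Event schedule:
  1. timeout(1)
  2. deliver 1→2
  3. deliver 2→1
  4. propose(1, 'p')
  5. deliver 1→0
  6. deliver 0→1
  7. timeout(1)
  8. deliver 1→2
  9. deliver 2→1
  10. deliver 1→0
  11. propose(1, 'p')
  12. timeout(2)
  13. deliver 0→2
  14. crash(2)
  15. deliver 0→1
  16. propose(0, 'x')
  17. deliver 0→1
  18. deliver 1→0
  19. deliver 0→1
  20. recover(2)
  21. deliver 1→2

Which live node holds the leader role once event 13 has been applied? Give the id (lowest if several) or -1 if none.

-1

e1 timeout(1): 1[cand,t=1,-]
e2 deliver 1→2: 2[foll,t=1,-]
e3 deliver 2→1: 1[lead,t=1,-]
e4 propose(1,'p'): 1[lead,t=1,p]
e5 deliver 1→0: 0[foll,t=1,-]
e6 deliver 0→1: ·
e7 timeout(1): 1[cand,t=2,p]
e8 deliver 1→2: 2[foll,t=1,p]
e9 deliver 2→1: ·
e10 deliver 1→0: 0[foll,t=1,p]
e11 propose(1,'p'): ·
e12 timeout(2): 2[cand,t=2,p]
e13 deliver 0→2: ·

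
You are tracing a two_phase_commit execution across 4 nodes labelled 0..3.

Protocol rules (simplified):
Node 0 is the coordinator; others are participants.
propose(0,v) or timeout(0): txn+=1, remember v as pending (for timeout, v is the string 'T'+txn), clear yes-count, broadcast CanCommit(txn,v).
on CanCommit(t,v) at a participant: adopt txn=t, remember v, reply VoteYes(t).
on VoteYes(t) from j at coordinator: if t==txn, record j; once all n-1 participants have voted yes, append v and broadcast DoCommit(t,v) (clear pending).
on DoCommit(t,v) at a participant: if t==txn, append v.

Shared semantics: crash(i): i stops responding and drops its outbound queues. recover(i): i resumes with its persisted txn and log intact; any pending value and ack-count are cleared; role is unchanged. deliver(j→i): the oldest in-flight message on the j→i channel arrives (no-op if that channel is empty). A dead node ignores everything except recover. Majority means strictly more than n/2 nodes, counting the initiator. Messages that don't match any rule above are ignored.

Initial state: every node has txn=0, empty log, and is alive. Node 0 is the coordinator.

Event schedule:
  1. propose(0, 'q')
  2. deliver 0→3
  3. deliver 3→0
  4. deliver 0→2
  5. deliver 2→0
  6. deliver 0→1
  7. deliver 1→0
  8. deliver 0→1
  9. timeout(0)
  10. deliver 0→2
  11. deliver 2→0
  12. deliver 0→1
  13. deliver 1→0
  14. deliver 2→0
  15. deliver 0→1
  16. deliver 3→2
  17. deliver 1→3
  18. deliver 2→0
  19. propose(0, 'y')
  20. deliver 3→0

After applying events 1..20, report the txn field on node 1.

2

e1 propose(0,'q'): 0[coor,t=1,-]
e2 deliver 0→3: 3[part,t=1,-]
e3 deliver 3→0: ·
e4 deliver 0→2: 2[part,t=1,-]
e5 deliver 2→0: ·
e6 deliver 0→1: 1[part,t=1,-]
e7 deliver 1→0: 0[coor,t=1,q]
e8 deliver 0→1: 1[part,t=1,q]
e9 timeout(0): 0[coor,t=2,q]
e10 deliver 0→2: 2[part,t=1,q]
e11 deliver 2→0: ·
e12 deliver 0→1: 1[part,t=2,q]
e13 deliver 1→0: ·
e14 deliver 2→0: ·
e15 deliver 0→1: ·
e16 deliver 3→2: ·
e17 deliver 1→3: ·
e18 deliver 2→0: ·
e19 propose(0,'y'): 0[coor,t=3,q]
e20 deliver 3→0: ·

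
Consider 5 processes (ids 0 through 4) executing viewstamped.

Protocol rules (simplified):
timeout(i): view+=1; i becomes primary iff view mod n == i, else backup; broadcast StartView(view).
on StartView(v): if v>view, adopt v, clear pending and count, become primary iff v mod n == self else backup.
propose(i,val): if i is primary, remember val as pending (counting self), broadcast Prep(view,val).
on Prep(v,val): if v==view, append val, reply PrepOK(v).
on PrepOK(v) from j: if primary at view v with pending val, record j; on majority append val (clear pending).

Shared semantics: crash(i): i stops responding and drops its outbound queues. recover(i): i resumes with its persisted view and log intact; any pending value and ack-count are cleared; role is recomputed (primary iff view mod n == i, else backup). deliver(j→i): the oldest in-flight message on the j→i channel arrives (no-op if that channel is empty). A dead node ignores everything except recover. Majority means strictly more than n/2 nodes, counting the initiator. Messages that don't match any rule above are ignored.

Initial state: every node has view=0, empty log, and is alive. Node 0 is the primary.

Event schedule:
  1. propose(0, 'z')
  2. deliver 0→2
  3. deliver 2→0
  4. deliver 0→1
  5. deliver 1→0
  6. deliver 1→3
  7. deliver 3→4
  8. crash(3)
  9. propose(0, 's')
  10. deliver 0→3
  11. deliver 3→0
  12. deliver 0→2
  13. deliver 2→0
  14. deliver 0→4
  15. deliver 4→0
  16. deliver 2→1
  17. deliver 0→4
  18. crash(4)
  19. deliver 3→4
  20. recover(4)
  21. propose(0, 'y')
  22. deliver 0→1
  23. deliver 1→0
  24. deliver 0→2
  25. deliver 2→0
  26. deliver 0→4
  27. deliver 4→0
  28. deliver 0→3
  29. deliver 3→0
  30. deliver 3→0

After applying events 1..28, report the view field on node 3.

0

1. propose(0,'z'):  nop
2. deliver 0→2:  <2:back v0 z>
3. deliver 2→0:  nop
4. deliver 0→1:  <1:back v0 z>
5. deliver 1→0:  <0:prim v0 z>
6. deliver 1→3:  nop
7. deliver 3→4:  nop
8. crash(3):  <3:✗back v0 ->
9. propose(0,'s'):  nop
10. deliver 0→3:  nop
11. deliver 3→0:  nop
12. deliver 0→2:  <2:back v0 z,s>
13. deliver 2→0:  nop
14. deliver 0→4:  <4:back v0 z>
15. deliver 4→0:  <0:prim v0 z,s>
16. deliver 2→1:  nop
17. deliver 0→4:  <4:back v0 z,s>
18. crash(4):  <4:✗back v0 z,s>
19. deliver 3→4:  nop
20. recover(4):  <4:back v0 z,s>
21. propose(0,'y'):  nop
22. deliver 0→1:  <1:back v0 z,s>
23. deliver 1→0:  nop
24. deliver 0→2:  <2:back v0 z,s,y>
25. deliver 2→0:  <0:prim v0 z,s,y>
26. deliver 0→4:  <4:back v0 z,s,y>
27. deliver 4→0:  nop
28. deliver 0→3:  nop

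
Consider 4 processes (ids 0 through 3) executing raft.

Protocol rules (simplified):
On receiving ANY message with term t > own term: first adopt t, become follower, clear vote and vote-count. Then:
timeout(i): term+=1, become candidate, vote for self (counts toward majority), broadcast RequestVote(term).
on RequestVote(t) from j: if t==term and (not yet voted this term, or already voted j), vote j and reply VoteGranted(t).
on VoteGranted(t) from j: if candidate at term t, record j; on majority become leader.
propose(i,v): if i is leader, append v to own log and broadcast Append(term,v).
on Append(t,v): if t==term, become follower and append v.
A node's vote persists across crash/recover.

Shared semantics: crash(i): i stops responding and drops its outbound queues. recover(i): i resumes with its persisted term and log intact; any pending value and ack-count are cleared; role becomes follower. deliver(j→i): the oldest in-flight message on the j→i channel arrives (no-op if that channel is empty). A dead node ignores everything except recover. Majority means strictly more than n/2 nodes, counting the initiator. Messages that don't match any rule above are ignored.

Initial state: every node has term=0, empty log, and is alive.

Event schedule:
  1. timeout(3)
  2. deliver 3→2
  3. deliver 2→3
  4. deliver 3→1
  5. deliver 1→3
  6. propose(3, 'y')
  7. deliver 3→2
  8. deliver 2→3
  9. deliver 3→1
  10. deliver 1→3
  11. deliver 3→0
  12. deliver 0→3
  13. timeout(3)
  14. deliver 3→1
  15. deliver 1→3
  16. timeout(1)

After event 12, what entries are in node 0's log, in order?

step 1 timeout(3): 3={cand,t=1,log=-}
step 2 deliver 3→2: 2={foll,t=1,log=-}
step 3 deliver 2→3: —
step 4 deliver 3→1: 1={foll,t=1,log=-}
step 5 deliver 1→3: 3={lead,t=1,log=-}
step 6 propose(3,'y'): 3={lead,t=1,log=y}
step 7 deliver 3→2: 2={foll,t=1,log=y}
step 8 deliver 2→3: —
step 9 deliver 3→1: 1={foll,t=1,log=y}
step 10 deliver 1→3: —
step 11 deliver 3→0: 0={foll,t=1,log=-}
step 12 deliver 0→3: —

empty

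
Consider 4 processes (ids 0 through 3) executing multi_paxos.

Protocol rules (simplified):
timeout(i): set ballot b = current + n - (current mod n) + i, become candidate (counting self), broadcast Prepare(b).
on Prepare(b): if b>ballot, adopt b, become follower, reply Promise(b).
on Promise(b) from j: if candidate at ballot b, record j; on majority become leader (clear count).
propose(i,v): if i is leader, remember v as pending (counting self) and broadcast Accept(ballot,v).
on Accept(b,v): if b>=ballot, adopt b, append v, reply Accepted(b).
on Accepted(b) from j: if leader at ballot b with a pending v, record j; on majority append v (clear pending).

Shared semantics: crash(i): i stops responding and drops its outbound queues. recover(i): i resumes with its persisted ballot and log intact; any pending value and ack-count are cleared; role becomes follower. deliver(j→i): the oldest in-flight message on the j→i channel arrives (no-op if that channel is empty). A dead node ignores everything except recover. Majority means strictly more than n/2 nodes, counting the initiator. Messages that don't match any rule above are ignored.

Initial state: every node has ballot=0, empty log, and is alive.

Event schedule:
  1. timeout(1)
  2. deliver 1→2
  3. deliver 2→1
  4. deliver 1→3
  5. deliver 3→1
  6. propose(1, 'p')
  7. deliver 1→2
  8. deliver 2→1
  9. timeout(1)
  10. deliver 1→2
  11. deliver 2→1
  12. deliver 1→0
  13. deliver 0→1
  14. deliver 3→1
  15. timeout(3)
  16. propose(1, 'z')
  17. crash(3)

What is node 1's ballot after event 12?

9

1. timeout(1):  <1:cand b5 ->
2. deliver 1→2:  <2:foll b5 ->
3. deliver 2→1:  nop
4. deliver 1→3:  <3:foll b5 ->
5. deliver 3→1:  <1:lead b5 ->
6. propose(1,'p'):  nop
7. deliver 1→2:  <2:foll b5 p>
8. deliver 2→1:  nop
9. timeout(1):  <1:cand b9 ->
10. deliver 1→2:  <2:foll b9 p>
11. deliver 2→1:  nop
12. deliver 1→0:  <0:foll b5 ->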